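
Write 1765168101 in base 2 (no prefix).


1765168101 = 1101001001101100101001111100101 in binary

1101001001101100101001111100101


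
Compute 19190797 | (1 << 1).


19190797 | (1 << 1) = 19190797 | 2 = 19190799

19190799


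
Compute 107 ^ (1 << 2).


107 ^ (1 << 2) = 107 ^ 4 = 111

111


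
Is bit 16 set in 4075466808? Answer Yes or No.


0b11110010111010101011000000111000, bit 16 = 0. No

No


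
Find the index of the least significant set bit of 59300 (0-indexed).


0b1110011110100100. Lowest set bit at position 2

2


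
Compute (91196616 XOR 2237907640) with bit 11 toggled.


Step 1: 91196616 ^ 2237907640 = 2148290160
Step 2: 2148290160 ^ (1 << 11) = 2148290160 ^ 2048 = 2148288112

2148288112


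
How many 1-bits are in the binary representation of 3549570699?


0b11010011100100100010011010001011 has 15 set bits

15


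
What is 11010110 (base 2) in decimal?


11010110 in decimal = 214

214


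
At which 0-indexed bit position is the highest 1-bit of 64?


0b1000000. Highest set bit at position 6

6


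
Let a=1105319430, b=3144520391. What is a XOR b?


1105319430 ^ 3144520391 = 4203496641

4203496641


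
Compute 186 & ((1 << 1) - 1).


186 & 1 = 0

0


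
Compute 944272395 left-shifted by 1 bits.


0b111000010010000111010000001011 << 1 = 0b1110000100100001110100000010110 = 1888544790

1888544790


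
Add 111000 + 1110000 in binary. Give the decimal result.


111000 + 1110000 = 10101000 = 168

168


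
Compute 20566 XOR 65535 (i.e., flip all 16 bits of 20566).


20566 ^ 65535 = 44969

44969


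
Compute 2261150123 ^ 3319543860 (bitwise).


0b10000110110001100110100110101011 ^ 0b11000101110111000011100000110100 = 0b1000011000110100101000110011111 = 1125798303

1125798303


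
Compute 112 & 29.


0b1110000 & 0b11101 = 0b10000 = 16

16


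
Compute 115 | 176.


0b1110011 | 0b10110000 = 0b11110011 = 243

243


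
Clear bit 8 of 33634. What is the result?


33634 & ~(1 << 8) = 33378

33378


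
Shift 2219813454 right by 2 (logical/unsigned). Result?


0b10000100010011111010101001001110 >> 2 = 0b100001000100111110101010010011 = 554953363

554953363


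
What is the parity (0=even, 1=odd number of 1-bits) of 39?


0b100111 has 4 ones => parity 0

0


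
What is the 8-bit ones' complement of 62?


62 ^ 255 = 193

193


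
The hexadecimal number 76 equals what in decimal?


76 hex = 118 decimal

118


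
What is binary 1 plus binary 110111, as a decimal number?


1 + 110111 = 111000 = 56

56


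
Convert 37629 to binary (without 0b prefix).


37629 = 1001001011111101 in binary

1001001011111101


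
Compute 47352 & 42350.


0b1011100011111000 & 0b1010010101101110 = 0b1010000001101000 = 41064

41064


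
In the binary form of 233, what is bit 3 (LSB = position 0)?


0b11101001, position 3 = 1

1


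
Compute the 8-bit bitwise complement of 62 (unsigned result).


~0b111110 = 0b11000001 = 193 (8-bit unsigned)

193


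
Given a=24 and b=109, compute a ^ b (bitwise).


24 ^ 109 = 117

117


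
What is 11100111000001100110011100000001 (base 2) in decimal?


11100111000001100110011100000001 in decimal = 3875956481

3875956481


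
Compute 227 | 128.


0b11100011 | 0b10000000 = 0b11100011 = 227

227


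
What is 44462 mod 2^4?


44462 & 15 = 14

14


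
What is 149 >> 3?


0b10010101 >> 3 = 0b10010 = 18

18


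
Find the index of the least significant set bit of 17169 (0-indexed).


0b100001100010001. Lowest set bit at position 0

0


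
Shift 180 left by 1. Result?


0b10110100 << 1 = 0b101101000 = 360

360


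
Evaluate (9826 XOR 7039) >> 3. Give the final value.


Step 1: 9826 ^ 7039 = 15645
Step 2: 15645 >> 3 = 1955

1955


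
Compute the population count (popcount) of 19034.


0b100101001011010 has 7 set bits

7


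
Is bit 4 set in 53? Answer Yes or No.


0b110101, bit 4 = 1. Yes

Yes


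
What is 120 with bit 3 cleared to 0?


120 & ~(1 << 3) = 112

112


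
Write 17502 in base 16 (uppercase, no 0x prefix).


17502 = 445E hex

445E


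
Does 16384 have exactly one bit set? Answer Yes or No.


0b100000000000000. Only one bit set => Yes

Yes


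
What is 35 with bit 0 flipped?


35 ^ (1 << 0) = 35 ^ 1 = 34

34


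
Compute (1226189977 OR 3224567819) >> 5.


Step 1: 1226189977 | 3224567819 = 3375836315
Step 2: 3375836315 >> 5 = 105494884

105494884


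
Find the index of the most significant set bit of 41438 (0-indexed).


0b1010000111011110. Highest set bit at position 15

15


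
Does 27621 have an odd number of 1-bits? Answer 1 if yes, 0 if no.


0b110101111100101 has 10 ones => parity 0

0


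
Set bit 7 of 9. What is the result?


9 | (1 << 7) = 9 | 128 = 137

137


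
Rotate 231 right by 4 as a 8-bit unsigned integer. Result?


Rotate 0b11100111 right by 4 (8-bit) = 0b1111110 = 126

126


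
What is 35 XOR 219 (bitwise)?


0b100011 ^ 0b11011011 = 0b11111000 = 248

248


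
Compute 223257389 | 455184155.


0b1101010011101010001100101101 | 0b11011001000011000111100011011 = 0b11111011011111010111100111111 = 527413055

527413055


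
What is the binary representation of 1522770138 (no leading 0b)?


1522770138 = 1011010110000111010000011011010 in binary

1011010110000111010000011011010


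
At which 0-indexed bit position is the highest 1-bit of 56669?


0b1101110101011101. Highest set bit at position 15

15


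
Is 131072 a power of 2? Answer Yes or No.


0b100000000000000000. Only one bit set => Yes

Yes


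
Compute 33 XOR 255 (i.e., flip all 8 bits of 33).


33 ^ 255 = 222

222


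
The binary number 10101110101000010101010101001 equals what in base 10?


10101110101000010101010101001 in decimal = 366226089

366226089


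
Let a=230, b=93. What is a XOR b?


230 ^ 93 = 187

187


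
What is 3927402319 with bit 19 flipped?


3927402319 ^ (1 << 19) = 3927402319 ^ 524288 = 3927926607

3927926607


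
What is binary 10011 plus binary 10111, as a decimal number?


10011 + 10111 = 101010 = 42

42


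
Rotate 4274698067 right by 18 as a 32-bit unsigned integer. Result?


Rotate 0b11111110110010101011011101010011 right by 18 (32-bit) = 0b10101101110101001111111110110010 = 2916417458

2916417458


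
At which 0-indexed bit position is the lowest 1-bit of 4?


0b100. Lowest set bit at position 2

2


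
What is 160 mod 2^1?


160 & 1 = 0

0


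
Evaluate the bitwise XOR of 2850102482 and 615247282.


0b10101001111000010001110011010010 ^ 0b100100101010111110110110110010 = 0b10001101010010101111000101100000 = 2370498912

2370498912


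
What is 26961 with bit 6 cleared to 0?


26961 & ~(1 << 6) = 26897

26897


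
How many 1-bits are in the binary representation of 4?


0b100 has 1 set bits

1


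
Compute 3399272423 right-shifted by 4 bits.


0b11001010100111001100011111100111 >> 4 = 0b1100101010011100110001111110 = 212454526

212454526


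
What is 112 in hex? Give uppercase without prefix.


112 = 70 hex

70


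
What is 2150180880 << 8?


0b10000000001010010010100000010000 << 8 = 0b1000000000101001001010000001000000000000 = 550446305280

550446305280


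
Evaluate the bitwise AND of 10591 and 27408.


0b10100101011111 & 0b110101100010000 = 0b10100100010000 = 10512

10512


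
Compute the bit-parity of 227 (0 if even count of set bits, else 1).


0b11100011 has 5 ones => parity 1

1


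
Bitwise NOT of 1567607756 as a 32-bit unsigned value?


~0b1011101011011111100101111001100 = 0b10100010100100000011010000110011 = 2727359539 (32-bit unsigned)

2727359539


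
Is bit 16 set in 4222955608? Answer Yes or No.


0b11111011101101010011000001011000, bit 16 = 1. Yes

Yes


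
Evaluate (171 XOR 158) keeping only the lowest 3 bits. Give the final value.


Step 1: 171 ^ 158 = 53
Step 2: 53 & 7 = 5

5


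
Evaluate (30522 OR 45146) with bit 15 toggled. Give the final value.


Step 1: 30522 | 45146 = 63354
Step 2: 63354 ^ (1 << 15) = 63354 ^ 32768 = 30586

30586


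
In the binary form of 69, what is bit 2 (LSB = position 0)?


0b1000101, position 2 = 1

1


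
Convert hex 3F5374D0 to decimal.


3F5374D0 hex = 1062434000 decimal

1062434000


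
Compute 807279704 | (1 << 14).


807279704 | (1 << 14) = 807279704 | 16384 = 807296088

807296088


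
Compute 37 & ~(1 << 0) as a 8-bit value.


37 & ~(1 << 0) = 36

36


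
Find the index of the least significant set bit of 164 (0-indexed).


0b10100100. Lowest set bit at position 2

2


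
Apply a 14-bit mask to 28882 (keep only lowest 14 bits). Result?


28882 & 16383 = 12498

12498


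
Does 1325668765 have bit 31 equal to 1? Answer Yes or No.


0b1001111000001000001100110011101, bit 31 = 0. No

No


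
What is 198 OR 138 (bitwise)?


0b11000110 | 0b10001010 = 0b11001110 = 206

206


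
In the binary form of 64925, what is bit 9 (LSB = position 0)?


0b1111110110011101, position 9 = 0

0


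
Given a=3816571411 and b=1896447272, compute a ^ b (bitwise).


3816571411 ^ 1896447272 = 2457157435

2457157435


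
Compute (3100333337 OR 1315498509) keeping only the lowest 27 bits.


Step 1: 3100333337 | 1315498509 = 4276879133
Step 2: 4276879133 & 134217727 = 116129565

116129565


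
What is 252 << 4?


0b11111100 << 4 = 0b111111000000 = 4032

4032


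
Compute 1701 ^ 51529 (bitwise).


0b11010100101 ^ 0b1100100101001001 = 0b1100111111101100 = 53228

53228


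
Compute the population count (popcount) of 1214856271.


0b1001000011010010011110001001111 has 15 set bits

15


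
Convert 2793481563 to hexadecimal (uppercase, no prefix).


2793481563 = A681255B hex

A681255B


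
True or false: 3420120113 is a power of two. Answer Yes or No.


0b11001011110110101110010000110001. Multiple bits set => No

No


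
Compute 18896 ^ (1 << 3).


18896 ^ (1 << 3) = 18896 ^ 8 = 18904

18904


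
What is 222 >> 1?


0b11011110 >> 1 = 0b1101111 = 111

111


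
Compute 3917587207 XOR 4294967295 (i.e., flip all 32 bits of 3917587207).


3917587207 ^ 4294967295 = 377380088

377380088


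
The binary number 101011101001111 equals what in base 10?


101011101001111 in decimal = 22351

22351


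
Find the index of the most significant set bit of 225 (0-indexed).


0b11100001. Highest set bit at position 7

7


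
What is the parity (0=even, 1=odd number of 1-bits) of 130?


0b10000010 has 2 ones => parity 0

0


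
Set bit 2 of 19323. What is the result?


19323 | (1 << 2) = 19323 | 4 = 19327

19327


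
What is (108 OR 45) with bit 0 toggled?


Step 1: 108 | 45 = 109
Step 2: 109 ^ (1 << 0) = 109 ^ 1 = 108

108


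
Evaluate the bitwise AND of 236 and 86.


0b11101100 & 0b1010110 = 0b1000100 = 68

68


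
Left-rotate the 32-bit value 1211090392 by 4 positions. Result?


Rotate 0b1001000001011111100010111011000 left by 4 (32-bit) = 0b10000010111111000101110110000100 = 2197577092

2197577092


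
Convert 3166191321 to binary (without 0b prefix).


3166191321 = 10111100101110000011111011011001 in binary

10111100101110000011111011011001


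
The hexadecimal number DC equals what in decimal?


DC hex = 220 decimal

220


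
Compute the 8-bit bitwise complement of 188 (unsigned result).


~0b10111100 = 0b1000011 = 67 (8-bit unsigned)

67


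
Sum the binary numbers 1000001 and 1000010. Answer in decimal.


1000001 + 1000010 = 10000011 = 131

131


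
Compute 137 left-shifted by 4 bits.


0b10001001 << 4 = 0b100010010000 = 2192

2192


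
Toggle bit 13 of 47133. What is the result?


47133 ^ (1 << 13) = 47133 ^ 8192 = 38941

38941


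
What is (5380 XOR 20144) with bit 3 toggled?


Step 1: 5380 ^ 20144 = 23476
Step 2: 23476 ^ (1 << 3) = 23476 ^ 8 = 23484

23484


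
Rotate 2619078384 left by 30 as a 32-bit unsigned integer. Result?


Rotate 0b10011100000110111111011011110000 left by 30 (32-bit) = 0b100111000001101111110110111100 = 654769596

654769596


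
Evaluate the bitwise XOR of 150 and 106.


0b10010110 ^ 0b1101010 = 0b11111100 = 252

252


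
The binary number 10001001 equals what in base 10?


10001001 in decimal = 137

137


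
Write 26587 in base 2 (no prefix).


26587 = 110011111011011 in binary

110011111011011


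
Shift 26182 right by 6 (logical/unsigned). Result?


0b110011001000110 >> 6 = 0b110011001 = 409

409


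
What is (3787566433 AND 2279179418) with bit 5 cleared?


Step 1: 3787566433 & 2279179418 = 2176943104
Step 2: 2176943104 & ~(1 << 5) = 2176943104

2176943104


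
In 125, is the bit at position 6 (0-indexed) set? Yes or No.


0b1111101, bit 6 = 1. Yes

Yes


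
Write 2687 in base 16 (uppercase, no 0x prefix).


2687 = A7F hex

A7F


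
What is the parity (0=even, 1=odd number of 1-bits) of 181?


0b10110101 has 5 ones => parity 1

1


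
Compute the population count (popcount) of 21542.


0b101010000100110 has 6 set bits

6


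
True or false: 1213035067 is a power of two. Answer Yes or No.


0b1001000010011010111001000111011. Multiple bits set => No

No


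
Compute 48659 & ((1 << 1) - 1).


48659 & 1 = 1

1


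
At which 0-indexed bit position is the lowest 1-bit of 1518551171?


0b1011010100000110100000010000011. Lowest set bit at position 0

0


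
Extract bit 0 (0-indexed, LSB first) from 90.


0b1011010, position 0 = 0

0


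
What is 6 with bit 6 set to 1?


6 | (1 << 6) = 6 | 64 = 70

70


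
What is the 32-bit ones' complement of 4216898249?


4216898249 ^ 4294967295 = 78069046

78069046


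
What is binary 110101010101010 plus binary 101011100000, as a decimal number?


110101010101010 + 101011100000 = 111010110001010 = 30090

30090


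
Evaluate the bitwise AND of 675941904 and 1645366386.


0b101000010010100000111000010000 & 0b1100010000100100100110001110010 = 0b100000000000100000110000010000 = 537005072

537005072


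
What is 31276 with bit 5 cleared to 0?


31276 & ~(1 << 5) = 31244

31244


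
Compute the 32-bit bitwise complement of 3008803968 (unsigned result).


~0b10110011010101101011010010000000 = 0b1001100101010010100101101111111 = 1286163327 (32-bit unsigned)

1286163327


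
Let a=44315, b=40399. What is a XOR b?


44315 ^ 40399 = 12500

12500


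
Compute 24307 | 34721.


0b101111011110011 | 0b1000011110100001 = 0b1101111111110011 = 57331

57331


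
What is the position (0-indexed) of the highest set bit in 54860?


0b1101011001001100. Highest set bit at position 15

15


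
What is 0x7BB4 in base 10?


7BB4 hex = 31668 decimal

31668


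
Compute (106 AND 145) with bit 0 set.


Step 1: 106 & 145 = 0
Step 2: 0 | (1 << 0) = 0 | 1 = 1

1


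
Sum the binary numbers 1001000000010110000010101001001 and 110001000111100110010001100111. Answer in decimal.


1001000000010110000010101001001 + 110001000111100110010001100111 = 1111001001010010110100110110000 = 2032757168

2032757168


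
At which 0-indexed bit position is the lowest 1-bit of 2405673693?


0b10001111011000111010101011011101. Lowest set bit at position 0

0


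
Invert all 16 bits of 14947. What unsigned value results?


14947 ^ 65535 = 50588

50588


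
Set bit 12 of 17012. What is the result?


17012 | (1 << 12) = 17012 | 4096 = 21108

21108


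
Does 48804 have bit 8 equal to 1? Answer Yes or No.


0b1011111010100100, bit 8 = 0. No

No


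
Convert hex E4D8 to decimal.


E4D8 hex = 58584 decimal

58584


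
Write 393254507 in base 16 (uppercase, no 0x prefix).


393254507 = 1770966B hex

1770966B


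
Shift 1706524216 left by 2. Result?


0b1100101101101110111111000111000 << 2 = 0b110010110110111011111100011100000 = 6826096864

6826096864


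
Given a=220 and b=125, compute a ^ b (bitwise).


220 ^ 125 = 161

161


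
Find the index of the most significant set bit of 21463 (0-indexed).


0b101001111010111. Highest set bit at position 14

14


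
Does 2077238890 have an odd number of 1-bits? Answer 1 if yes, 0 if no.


0b1111011110100000010011001101010 has 16 ones => parity 0

0


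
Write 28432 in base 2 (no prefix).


28432 = 110111100010000 in binary

110111100010000


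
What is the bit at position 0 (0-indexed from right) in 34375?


0b1000011001000111, position 0 = 1

1


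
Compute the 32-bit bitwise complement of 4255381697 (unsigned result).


~0b11111101101000111111100011000001 = 0b10010111000000011100111110 = 39585598 (32-bit unsigned)

39585598


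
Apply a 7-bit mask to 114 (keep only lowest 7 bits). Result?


114 & 127 = 114

114


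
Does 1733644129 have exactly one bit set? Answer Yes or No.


0b1100111010101010100111101100001. Multiple bits set => No

No


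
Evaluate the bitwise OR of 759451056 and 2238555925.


0b101101010001000100110110110000 | 0b10000101011011011010011100010101 = 0b10101101011011011110111110110101 = 2909663157

2909663157


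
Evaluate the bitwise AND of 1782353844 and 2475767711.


0b1101010001111001000111110110100 & 0b10010011100100010011011110011111 = 0b10000100000000011110010100 = 34604948

34604948


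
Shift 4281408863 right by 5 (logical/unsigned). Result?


0b11111111001100010001110101011111 >> 5 = 0b111111110011000100011101010 = 133794026

133794026


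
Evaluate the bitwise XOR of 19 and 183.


0b10011 ^ 0b10110111 = 0b10100100 = 164

164


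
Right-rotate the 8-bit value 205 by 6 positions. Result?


Rotate 0b11001101 right by 6 (8-bit) = 0b110111 = 55

55


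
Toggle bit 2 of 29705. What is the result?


29705 ^ (1 << 2) = 29705 ^ 4 = 29709

29709


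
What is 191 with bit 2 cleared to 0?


191 & ~(1 << 2) = 187

187


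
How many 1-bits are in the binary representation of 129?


0b10000001 has 2 set bits

2


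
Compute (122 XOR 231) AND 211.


Step 1: 122 ^ 231 = 157
Step 2: 157 & 211 = 145

145


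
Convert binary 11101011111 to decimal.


11101011111 in decimal = 1887

1887


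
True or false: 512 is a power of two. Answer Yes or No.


0b1000000000. Only one bit set => Yes

Yes


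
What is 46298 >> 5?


0b1011010011011010 >> 5 = 0b10110100110 = 1446

1446


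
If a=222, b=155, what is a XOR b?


222 ^ 155 = 69

69


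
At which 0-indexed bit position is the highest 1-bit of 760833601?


0b101101010110010110011001000001. Highest set bit at position 29

29


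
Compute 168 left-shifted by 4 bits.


0b10101000 << 4 = 0b101010000000 = 2688

2688


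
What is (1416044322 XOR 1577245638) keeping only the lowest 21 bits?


Step 1: 1416044322 ^ 1577245638 = 174441700
Step 2: 174441700 & 2097151 = 378084

378084


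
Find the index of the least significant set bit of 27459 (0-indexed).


0b110101101000011. Lowest set bit at position 0

0


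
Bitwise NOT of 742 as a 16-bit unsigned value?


~0b1011100110 = 0b1111110100011001 = 64793 (16-bit unsigned)

64793


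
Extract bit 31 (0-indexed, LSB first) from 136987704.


0b1000001010100100010000111000, position 31 = 0

0


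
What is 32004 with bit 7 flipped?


32004 ^ (1 << 7) = 32004 ^ 128 = 32132

32132


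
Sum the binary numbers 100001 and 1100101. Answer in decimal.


100001 + 1100101 = 10000110 = 134

134


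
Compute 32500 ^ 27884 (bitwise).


0b111111011110100 ^ 0b110110011101100 = 0b1001000011000 = 4632

4632


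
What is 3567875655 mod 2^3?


3567875655 & 7 = 7

7


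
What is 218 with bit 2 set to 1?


218 | (1 << 2) = 218 | 4 = 222

222


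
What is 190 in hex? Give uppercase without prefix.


190 = BE hex

BE


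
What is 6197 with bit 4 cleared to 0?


6197 & ~(1 << 4) = 6181

6181


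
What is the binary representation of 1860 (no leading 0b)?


1860 = 11101000100 in binary

11101000100


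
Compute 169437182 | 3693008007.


0b1010000110010110011111111110 | 0b11011100000111101101010010000111 = 0b11011110000111111111011111111111 = 3726637055

3726637055


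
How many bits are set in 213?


0b11010101 has 5 set bits

5


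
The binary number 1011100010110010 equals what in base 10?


1011100010110010 in decimal = 47282

47282


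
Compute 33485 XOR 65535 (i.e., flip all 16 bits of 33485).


33485 ^ 65535 = 32050

32050


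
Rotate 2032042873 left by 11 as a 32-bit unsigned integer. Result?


Rotate 0b1111001000111101000001101111001 left by 11 (32-bit) = 0b11110100000110111100101111001000 = 4095462344

4095462344


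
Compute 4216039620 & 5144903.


0b11111011010010111010100011000100 & 0b10011101000000101000111 = 0b10010101000000001000100 = 4882500

4882500


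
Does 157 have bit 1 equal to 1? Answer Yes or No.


0b10011101, bit 1 = 0. No

No


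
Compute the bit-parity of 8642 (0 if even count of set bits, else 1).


0b10000111000010 has 5 ones => parity 1

1


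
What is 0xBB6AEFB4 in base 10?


BB6AEFB4 hex = 3144347572 decimal

3144347572


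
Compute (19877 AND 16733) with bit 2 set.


Step 1: 19877 & 16733 = 16645
Step 2: 16645 | (1 << 2) = 16645 | 4 = 16645

16645


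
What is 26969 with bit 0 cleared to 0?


26969 & ~(1 << 0) = 26968

26968


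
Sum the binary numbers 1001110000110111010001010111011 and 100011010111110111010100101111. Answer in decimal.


1001110000110111010001010111011 + 100011010111110111010100101111 = 1110001011110110001011111101010 = 1903892458

1903892458


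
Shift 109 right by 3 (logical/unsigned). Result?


0b1101101 >> 3 = 0b1101 = 13

13


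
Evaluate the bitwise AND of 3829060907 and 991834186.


0b11100100001110101101010100101011 & 0b111011000111100011000001001010 = 0b100000000110100001000000001010 = 538578954

538578954


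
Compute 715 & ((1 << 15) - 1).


715 & 32767 = 715

715


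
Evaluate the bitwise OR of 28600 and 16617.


0b110111110111000 | 0b100000011101001 = 0b110111111111001 = 28665

28665


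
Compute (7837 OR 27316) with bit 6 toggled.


Step 1: 7837 | 27316 = 32445
Step 2: 32445 ^ (1 << 6) = 32445 ^ 64 = 32509

32509


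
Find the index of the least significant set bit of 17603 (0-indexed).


0b100010011000011. Lowest set bit at position 0

0


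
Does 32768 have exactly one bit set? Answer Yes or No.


0b1000000000000000. Only one bit set => Yes

Yes


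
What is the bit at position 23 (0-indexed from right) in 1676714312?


0b1100011111100001010000101001000, position 23 = 1

1


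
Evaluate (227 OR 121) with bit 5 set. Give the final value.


Step 1: 227 | 121 = 251
Step 2: 251 | (1 << 5) = 251 | 32 = 251

251


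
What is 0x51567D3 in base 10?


51567D3 hex = 85288915 decimal

85288915


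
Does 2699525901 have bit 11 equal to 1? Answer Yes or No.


0b10100000111001110111111100001101, bit 11 = 1. Yes

Yes


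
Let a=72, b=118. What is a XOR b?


72 ^ 118 = 62

62


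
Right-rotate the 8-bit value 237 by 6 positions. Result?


Rotate 0b11101101 right by 6 (8-bit) = 0b10110111 = 183

183


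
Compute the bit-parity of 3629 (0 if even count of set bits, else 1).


0b111000101101 has 7 ones => parity 1

1


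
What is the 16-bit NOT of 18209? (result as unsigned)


~0b100011100100001 = 0b1011100011011110 = 47326 (16-bit unsigned)

47326


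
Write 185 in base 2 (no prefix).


185 = 10111001 in binary

10111001


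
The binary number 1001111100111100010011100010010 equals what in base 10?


1001111100111100010011100010010 in decimal = 1335764754

1335764754


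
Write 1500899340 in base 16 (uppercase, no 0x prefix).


1500899340 = 5975E80C hex

5975E80C


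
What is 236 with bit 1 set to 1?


236 | (1 << 1) = 236 | 2 = 238

238


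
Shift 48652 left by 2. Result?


0b1011111000001100 << 2 = 0b101111100000110000 = 194608

194608


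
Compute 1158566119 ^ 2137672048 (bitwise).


0b1000101000011100101000011100111 ^ 0b1111111011010100100100101110000 = 0b111010011001000001100110010111 = 979638679

979638679


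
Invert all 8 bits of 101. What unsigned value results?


101 ^ 255 = 154

154


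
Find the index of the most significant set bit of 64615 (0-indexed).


0b1111110001100111. Highest set bit at position 15

15


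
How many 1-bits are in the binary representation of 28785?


0b111000001110001 has 7 set bits

7


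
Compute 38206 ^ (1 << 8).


38206 ^ (1 << 8) = 38206 ^ 256 = 37950

37950


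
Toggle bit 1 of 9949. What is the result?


9949 ^ (1 << 1) = 9949 ^ 2 = 9951

9951


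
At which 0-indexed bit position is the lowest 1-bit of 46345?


0b1011010100001001. Lowest set bit at position 0

0


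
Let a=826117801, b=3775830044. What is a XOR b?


826117801 ^ 3775830044 = 3493009077

3493009077


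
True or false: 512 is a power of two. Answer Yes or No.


0b1000000000. Only one bit set => Yes

Yes


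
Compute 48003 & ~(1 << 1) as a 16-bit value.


48003 & ~(1 << 1) = 48001

48001


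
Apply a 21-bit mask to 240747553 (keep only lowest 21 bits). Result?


240747553 & 2097151 = 1672225

1672225


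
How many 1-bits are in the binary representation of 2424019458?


0b10010000011110111001101000000010 has 13 set bits

13


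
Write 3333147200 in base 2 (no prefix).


3333147200 = 11000110101010111100101001000000 in binary

11000110101010111100101001000000


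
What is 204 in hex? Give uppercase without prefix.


204 = CC hex

CC


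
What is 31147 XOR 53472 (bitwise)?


0b111100110101011 ^ 0b1101000011100000 = 0b1010100101001011 = 43339

43339


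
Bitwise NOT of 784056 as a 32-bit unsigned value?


~0b10111111011010111000 = 0b11111111111101000000100101000111 = 4294183239 (32-bit unsigned)

4294183239


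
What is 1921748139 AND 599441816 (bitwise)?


0b1110010100010111000110010101011 & 0b100011101110101100000110011000 = 0b100010100010101000000010001000 = 579502216

579502216


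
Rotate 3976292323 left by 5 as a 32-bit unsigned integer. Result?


Rotate 0b11101101000000010110011111100011 left by 5 (32-bit) = 0b10100000001011001111110001111101 = 2687302781

2687302781


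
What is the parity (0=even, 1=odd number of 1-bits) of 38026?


0b1001010010001010 has 6 ones => parity 0

0


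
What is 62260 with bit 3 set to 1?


62260 | (1 << 3) = 62260 | 8 = 62268

62268


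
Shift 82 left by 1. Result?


0b1010010 << 1 = 0b10100100 = 164

164


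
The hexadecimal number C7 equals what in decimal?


C7 hex = 199 decimal

199


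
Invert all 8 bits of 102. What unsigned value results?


102 ^ 255 = 153

153


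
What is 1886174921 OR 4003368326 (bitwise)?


0b1110000011011001011111011001001 | 0b11101110100111101000110110000110 = 0b11111110111111101011111111001111 = 4278108111

4278108111


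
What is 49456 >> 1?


0b1100000100110000 >> 1 = 0b110000010011000 = 24728

24728


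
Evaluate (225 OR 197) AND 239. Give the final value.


Step 1: 225 | 197 = 229
Step 2: 229 & 239 = 229

229


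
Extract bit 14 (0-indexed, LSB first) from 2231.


0b100010110111, position 14 = 0

0


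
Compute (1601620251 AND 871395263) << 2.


Step 1: 1601620251 & 871395263 = 326125851
Step 2: 326125851 << 2 = 1304503404

1304503404


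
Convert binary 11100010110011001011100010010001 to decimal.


11100010110011001011100010010001 in decimal = 3805067409

3805067409


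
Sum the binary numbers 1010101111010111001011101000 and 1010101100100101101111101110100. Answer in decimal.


1010101111010111001011101000 + 1010101100100101101111101110100 = 1100000010100000101001001011100 = 1615876700

1615876700


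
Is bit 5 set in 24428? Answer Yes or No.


0b101111101101100, bit 5 = 1. Yes

Yes


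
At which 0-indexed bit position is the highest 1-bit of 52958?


0b1100111011011110. Highest set bit at position 15

15


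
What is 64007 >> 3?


0b1111101000000111 >> 3 = 0b1111101000000 = 8000

8000


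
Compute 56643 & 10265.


0b1101110101000011 & 0b10100000011001 = 0b100000000001 = 2049

2049


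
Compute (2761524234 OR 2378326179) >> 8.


Step 1: 2761524234 | 2378326179 = 2916869291
Step 2: 2916869291 >> 8 = 11394020

11394020


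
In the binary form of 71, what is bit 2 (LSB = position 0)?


0b1000111, position 2 = 1

1


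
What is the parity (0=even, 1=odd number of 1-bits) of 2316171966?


0b10001010000011011111101010111110 has 18 ones => parity 0

0


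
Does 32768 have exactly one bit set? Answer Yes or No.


0b1000000000000000. Only one bit set => Yes

Yes


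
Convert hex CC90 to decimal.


CC90 hex = 52368 decimal

52368


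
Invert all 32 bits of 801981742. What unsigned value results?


801981742 ^ 4294967295 = 3492985553

3492985553


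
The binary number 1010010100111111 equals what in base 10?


1010010100111111 in decimal = 42303

42303


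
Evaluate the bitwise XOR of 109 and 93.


0b1101101 ^ 0b1011101 = 0b110000 = 48

48


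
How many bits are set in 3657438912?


0b11011010000000000001011011000000 has 10 set bits

10


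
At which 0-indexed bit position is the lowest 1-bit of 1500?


0b10111011100. Lowest set bit at position 2

2


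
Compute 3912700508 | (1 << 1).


3912700508 | (1 << 1) = 3912700508 | 2 = 3912700510

3912700510


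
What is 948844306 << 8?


0b111000100011100011011100010010 << 8 = 0b11100010001110001101110001001000000000 = 242904142336

242904142336


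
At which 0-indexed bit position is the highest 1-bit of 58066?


0b1110001011010010. Highest set bit at position 15

15


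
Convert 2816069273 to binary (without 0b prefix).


2816069273 = 10100111110110011100111010011001 in binary

10100111110110011100111010011001


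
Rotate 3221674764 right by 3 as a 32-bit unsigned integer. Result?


Rotate 0b11000000000001101101101100001100 right by 3 (32-bit) = 0b10011000000000001101101101100001 = 2550192993

2550192993


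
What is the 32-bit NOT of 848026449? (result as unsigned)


~0b110010100010111101101101010001 = 0b11001101011101000010010010101110 = 3446940846 (32-bit unsigned)

3446940846


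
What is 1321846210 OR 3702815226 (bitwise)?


0b1001110110010011100010111000010 | 0b11011100101101000111100111111010 = 0b11011110111111011111110111111010 = 3741187578

3741187578


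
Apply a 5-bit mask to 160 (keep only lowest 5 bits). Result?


160 & 31 = 0

0


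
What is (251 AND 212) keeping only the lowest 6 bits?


Step 1: 251 & 212 = 208
Step 2: 208 & 63 = 16

16


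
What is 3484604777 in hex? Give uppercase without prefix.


3484604777 = CFB2D969 hex

CFB2D969


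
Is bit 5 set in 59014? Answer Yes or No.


0b1110011010000110, bit 5 = 0. No

No


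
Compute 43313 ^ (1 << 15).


43313 ^ (1 << 15) = 43313 ^ 32768 = 10545

10545


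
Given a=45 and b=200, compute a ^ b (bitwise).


45 ^ 200 = 229

229


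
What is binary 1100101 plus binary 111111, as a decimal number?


1100101 + 111111 = 10100100 = 164

164


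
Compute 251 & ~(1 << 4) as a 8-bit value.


251 & ~(1 << 4) = 235

235


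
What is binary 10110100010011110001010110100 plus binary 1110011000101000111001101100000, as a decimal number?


10110100010011110001010110100 + 1110011000101000111001101100000 = 10001001100111100101011000010100 = 2308855316

2308855316


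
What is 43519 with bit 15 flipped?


43519 ^ (1 << 15) = 43519 ^ 32768 = 10751

10751


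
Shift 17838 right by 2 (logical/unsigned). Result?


0b100010110101110 >> 2 = 0b1000101101011 = 4459

4459


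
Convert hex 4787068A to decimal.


4787068A hex = 1200031370 decimal

1200031370


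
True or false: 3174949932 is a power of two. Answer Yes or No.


0b10111101001111011110010000101100. Multiple bits set => No

No


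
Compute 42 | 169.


0b101010 | 0b10101001 = 0b10101011 = 171

171


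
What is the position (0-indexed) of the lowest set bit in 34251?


0b1000010111001011. Lowest set bit at position 0

0


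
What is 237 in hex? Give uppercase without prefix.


237 = ED hex

ED


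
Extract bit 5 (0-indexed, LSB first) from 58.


0b111010, position 5 = 1

1


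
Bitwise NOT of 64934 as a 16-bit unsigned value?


~0b1111110110100110 = 0b1001011001 = 601 (16-bit unsigned)

601


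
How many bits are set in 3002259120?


0b10110010111100101101011010110000 has 17 set bits

17


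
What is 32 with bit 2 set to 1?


32 | (1 << 2) = 32 | 4 = 36

36


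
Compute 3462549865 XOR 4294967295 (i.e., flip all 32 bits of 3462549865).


3462549865 ^ 4294967295 = 832417430

832417430


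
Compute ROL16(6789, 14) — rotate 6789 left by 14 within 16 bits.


Rotate 0b1101010000101 left by 14 (16-bit) = 0b100011010100001 = 18081

18081


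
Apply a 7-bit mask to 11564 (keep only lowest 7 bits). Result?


11564 & 127 = 44

44


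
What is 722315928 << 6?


0b101011000011011010101010011000 << 6 = 0b101011000011011010101010011000000000 = 46228219392

46228219392


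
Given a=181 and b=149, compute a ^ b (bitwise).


181 ^ 149 = 32

32


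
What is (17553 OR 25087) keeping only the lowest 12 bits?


Step 1: 17553 | 25087 = 26111
Step 2: 26111 & 4095 = 1535

1535


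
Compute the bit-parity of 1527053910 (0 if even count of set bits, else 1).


0b1011011000001001111111001010110 has 17 ones => parity 1

1


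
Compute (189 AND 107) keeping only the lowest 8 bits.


Step 1: 189 & 107 = 41
Step 2: 41 & 255 = 41

41


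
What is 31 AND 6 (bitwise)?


0b11111 & 0b110 = 0b110 = 6

6


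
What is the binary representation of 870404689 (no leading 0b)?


870404689 = 110011111000010101001001010001 in binary

110011111000010101001001010001


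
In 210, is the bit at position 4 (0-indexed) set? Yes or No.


0b11010010, bit 4 = 1. Yes

Yes


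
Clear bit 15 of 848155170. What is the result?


848155170 & ~(1 << 15) = 848122402

848122402


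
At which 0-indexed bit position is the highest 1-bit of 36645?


0b1000111100100101. Highest set bit at position 15

15


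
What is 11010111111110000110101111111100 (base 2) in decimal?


11010111111110000110101111111100 in decimal = 3623382012

3623382012


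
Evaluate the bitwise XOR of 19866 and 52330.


0b100110110011010 ^ 0b1100110001101010 = 0b1000000111110000 = 33264

33264


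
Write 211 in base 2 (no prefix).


211 = 11010011 in binary

11010011


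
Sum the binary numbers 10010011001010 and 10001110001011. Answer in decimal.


10010011001010 + 10001110001011 = 100100001010101 = 18517

18517


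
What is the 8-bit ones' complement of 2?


2 ^ 255 = 253

253


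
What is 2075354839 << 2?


0b1111011101100110110011011010111 << 2 = 0b111101110110011011001101101011100 = 8301419356

8301419356


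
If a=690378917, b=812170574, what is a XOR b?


690378917 ^ 812170574 = 424601067

424601067


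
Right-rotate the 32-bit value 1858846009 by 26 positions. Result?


Rotate 0b1101110110010111011110100111001 right by 26 (32-bit) = 0b10110010111011110100111001011011 = 3002027611

3002027611


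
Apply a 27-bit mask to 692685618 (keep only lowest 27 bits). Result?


692685618 & 134217727 = 21596978

21596978


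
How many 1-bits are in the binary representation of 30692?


0b111011111100100 has 10 set bits

10


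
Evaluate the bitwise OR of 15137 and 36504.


0b11101100100001 | 0b1000111010011000 = 0b1011111110111001 = 49081

49081


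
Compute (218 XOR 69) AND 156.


Step 1: 218 ^ 69 = 159
Step 2: 159 & 156 = 156

156


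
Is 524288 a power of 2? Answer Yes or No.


0b10000000000000000000. Only one bit set => Yes

Yes


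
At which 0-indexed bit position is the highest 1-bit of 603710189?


0b100011111110111110001011101101. Highest set bit at position 29

29


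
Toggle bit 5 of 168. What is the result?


168 ^ (1 << 5) = 168 ^ 32 = 136

136


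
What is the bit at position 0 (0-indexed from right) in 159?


0b10011111, position 0 = 1

1


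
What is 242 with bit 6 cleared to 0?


242 & ~(1 << 6) = 178

178


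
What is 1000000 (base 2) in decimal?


1000000 in decimal = 64

64


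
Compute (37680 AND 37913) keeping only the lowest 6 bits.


Step 1: 37680 & 37913 = 36880
Step 2: 36880 & 63 = 16

16


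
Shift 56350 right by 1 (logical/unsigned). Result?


0b1101110000011110 >> 1 = 0b110111000001111 = 28175

28175


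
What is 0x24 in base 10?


24 hex = 36 decimal

36


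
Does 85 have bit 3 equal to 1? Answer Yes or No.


0b1010101, bit 3 = 0. No

No


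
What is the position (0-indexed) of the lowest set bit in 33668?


0b1000001110000100. Lowest set bit at position 2

2


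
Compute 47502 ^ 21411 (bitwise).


0b1011100110001110 ^ 0b101001110100011 = 0b1110101000101101 = 59949

59949


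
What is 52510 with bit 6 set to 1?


52510 | (1 << 6) = 52510 | 64 = 52574

52574


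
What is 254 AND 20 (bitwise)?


0b11111110 & 0b10100 = 0b10100 = 20

20


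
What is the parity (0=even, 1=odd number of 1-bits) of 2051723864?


0b1111010010010101101001001011000 has 15 ones => parity 1

1


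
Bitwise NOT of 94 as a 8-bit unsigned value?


~0b1011110 = 0b10100001 = 161 (8-bit unsigned)

161


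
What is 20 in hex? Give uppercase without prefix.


20 = 14 hex

14


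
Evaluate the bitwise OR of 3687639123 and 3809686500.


0b11011011110011001110100001010011 | 0b11100011000100110011001111100100 = 0b11111011110111111111101111110111 = 4225760247

4225760247


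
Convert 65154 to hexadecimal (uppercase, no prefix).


65154 = FE82 hex

FE82


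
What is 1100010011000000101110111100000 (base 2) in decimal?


1100010011000000101110111100000 in decimal = 1650482656

1650482656


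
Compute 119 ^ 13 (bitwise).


0b1110111 ^ 0b1101 = 0b1111010 = 122

122


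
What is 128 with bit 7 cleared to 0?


128 & ~(1 << 7) = 0

0


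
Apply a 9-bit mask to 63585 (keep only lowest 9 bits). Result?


63585 & 511 = 97

97


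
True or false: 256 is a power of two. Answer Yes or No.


0b100000000. Only one bit set => Yes

Yes


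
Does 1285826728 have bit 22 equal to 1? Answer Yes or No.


0b1001100101001000010100010101000, bit 22 = 0. No

No


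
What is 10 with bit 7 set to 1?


10 | (1 << 7) = 10 | 128 = 138

138


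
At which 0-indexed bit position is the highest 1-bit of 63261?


0b1111011100011101. Highest set bit at position 15

15


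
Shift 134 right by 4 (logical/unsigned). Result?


0b10000110 >> 4 = 0b1000 = 8

8


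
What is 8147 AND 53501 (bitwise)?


0b1111111010011 & 0b1101000011111101 = 0b1000011010001 = 4305

4305
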